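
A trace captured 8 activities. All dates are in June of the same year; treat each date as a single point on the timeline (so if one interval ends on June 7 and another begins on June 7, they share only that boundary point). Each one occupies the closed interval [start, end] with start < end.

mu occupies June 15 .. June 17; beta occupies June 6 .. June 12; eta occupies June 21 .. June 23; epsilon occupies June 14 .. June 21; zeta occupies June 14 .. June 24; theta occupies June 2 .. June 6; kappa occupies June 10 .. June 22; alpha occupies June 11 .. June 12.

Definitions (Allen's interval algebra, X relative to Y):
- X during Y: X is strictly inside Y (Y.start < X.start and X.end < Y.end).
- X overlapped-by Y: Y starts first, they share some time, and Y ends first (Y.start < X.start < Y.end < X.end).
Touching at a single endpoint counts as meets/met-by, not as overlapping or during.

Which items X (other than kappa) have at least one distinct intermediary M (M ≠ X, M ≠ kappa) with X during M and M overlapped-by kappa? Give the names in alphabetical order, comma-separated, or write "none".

Target kappa = [June 10, June 22].
Intermediaries M with M overlapped-by kappa: eta, zeta.
Via eta — items with X during eta: none.
Via zeta — items with X during zeta: eta, mu.
Union: eta, mu.

eta, mu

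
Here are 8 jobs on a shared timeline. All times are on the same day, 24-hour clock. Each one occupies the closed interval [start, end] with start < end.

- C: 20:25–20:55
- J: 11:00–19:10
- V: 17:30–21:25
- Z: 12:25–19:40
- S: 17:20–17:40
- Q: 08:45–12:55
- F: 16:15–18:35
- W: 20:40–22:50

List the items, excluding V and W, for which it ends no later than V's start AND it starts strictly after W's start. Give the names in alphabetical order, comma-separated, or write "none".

none

Conditions: its end is no later than V's start (X.end <= 17:30) AND its start is strictly after W's start (X.start > 20:40).
C: end 20:55 <= 17:30? ✗; start 20:25 > 20:40? ✗ → no.
F: end 18:35 <= 17:30? ✗; start 16:15 > 20:40? ✗ → no.
J: end 19:10 <= 17:30? ✗; start 11:00 > 20:40? ✗ → no.
Q: end 12:55 <= 17:30? ✓; start 08:45 > 20:40? ✗ → no.
S: end 17:40 <= 17:30? ✗; start 17:20 > 20:40? ✗ → no.
Z: end 19:40 <= 17:30? ✗; start 12:25 > 20:40? ✗ → no.
Result: none.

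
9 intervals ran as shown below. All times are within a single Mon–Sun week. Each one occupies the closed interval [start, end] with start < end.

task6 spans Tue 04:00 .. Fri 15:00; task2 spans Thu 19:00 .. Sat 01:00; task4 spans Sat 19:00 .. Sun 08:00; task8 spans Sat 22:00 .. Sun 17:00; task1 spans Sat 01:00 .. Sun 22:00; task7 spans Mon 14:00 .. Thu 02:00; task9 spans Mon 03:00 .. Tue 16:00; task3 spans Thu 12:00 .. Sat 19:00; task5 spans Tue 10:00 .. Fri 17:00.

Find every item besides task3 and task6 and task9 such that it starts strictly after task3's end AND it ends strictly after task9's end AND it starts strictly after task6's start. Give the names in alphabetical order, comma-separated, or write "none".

Conditions: its start is strictly after task3's end (X.start > Sat 19:00) AND its end is strictly after task9's end (X.end > Tue 16:00) AND its start is strictly after task6's start (X.start > Tue 04:00).
task1: start Sat 01:00 > Sat 19:00? ✗; end Sun 22:00 > Tue 16:00? ✓; start Sat 01:00 > Tue 04:00? ✓ → no.
task2: start Thu 19:00 > Sat 19:00? ✗; end Sat 01:00 > Tue 16:00? ✓; start Thu 19:00 > Tue 04:00? ✓ → no.
task4: start Sat 19:00 > Sat 19:00? ✗; end Sun 08:00 > Tue 16:00? ✓; start Sat 19:00 > Tue 04:00? ✓ → no.
task5: start Tue 10:00 > Sat 19:00? ✗; end Fri 17:00 > Tue 16:00? ✓; start Tue 10:00 > Tue 04:00? ✓ → no.
task7: start Mon 14:00 > Sat 19:00? ✗; end Thu 02:00 > Tue 16:00? ✓; start Mon 14:00 > Tue 04:00? ✗ → no.
task8: start Sat 22:00 > Sat 19:00? ✓; end Sun 17:00 > Tue 16:00? ✓; start Sat 22:00 > Tue 04:00? ✓ → yes.
Result: task8.

task8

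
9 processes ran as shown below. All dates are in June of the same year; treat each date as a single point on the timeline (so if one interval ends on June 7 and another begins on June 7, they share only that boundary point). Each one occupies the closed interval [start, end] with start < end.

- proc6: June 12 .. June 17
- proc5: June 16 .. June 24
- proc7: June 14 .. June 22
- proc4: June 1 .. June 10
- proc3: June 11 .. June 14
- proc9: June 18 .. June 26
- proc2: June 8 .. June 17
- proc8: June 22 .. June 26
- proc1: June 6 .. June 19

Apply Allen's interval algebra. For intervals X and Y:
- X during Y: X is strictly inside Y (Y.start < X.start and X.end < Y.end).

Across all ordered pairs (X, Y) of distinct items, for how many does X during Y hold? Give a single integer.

4

Checking all 72 ordered pairs for relation 'during'; matching pairs in alphabetical order:
(proc2, proc1): proc2 during proc1 ✓
(proc3, proc1): proc3 during proc1 ✓
(proc3, proc2): proc3 during proc2 ✓
(proc6, proc1): proc6 during proc1 ✓
Count: 4.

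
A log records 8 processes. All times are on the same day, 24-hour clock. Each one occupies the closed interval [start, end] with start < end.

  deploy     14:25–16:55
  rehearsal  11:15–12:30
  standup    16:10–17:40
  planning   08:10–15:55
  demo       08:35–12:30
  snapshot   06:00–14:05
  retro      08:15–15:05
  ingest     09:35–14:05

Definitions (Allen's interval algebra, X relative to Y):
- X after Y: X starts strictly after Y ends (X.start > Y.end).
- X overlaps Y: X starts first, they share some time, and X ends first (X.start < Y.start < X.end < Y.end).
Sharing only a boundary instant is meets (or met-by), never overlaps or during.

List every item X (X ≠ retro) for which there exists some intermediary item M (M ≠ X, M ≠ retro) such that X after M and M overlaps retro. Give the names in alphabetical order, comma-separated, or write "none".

deploy, standup

Target retro = [08:15, 15:05].
Intermediaries M with M overlaps retro: snapshot.
Via snapshot — items with X after snapshot: deploy, standup.
Union: deploy, standup.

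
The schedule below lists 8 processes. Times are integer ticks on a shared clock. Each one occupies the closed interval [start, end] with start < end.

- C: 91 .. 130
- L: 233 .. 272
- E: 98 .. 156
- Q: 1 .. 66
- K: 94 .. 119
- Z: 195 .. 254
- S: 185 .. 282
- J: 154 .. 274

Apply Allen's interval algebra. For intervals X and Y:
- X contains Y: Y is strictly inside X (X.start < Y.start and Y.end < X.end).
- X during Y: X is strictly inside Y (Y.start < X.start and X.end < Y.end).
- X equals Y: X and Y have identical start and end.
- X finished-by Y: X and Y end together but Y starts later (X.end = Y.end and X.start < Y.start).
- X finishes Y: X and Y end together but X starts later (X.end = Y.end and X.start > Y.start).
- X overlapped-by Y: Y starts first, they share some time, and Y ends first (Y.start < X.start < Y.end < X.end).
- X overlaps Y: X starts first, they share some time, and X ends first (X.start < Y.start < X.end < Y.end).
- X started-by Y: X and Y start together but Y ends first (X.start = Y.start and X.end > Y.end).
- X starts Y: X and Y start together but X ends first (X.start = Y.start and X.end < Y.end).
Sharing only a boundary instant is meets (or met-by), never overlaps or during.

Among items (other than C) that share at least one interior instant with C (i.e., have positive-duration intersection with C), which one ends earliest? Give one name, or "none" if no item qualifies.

K

Target C = [91, 130].
E [98, 156] → overlapped-by → candidate.
J [154, 274] → after → excluded.
K [94, 119] → during → candidate.
L [233, 272] → after → excluded.
Q [1, 66] → before → excluded.
S [185, 282] → after → excluded.
Z [195, 254] → after → excluded.
Among candidates, earliest end is 119 → K.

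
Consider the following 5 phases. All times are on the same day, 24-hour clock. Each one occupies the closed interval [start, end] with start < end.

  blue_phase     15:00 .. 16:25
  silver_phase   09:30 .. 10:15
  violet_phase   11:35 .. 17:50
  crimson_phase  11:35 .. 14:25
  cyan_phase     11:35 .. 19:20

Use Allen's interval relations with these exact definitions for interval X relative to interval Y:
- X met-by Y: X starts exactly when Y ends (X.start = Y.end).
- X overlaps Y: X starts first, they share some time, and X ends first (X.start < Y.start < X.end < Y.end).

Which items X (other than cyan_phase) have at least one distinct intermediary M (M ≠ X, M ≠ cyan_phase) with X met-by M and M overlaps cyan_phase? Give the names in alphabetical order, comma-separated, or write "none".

none

Target cyan_phase = [11:35, 19:20].
Intermediaries M with M overlaps cyan_phase: none.
Union: none.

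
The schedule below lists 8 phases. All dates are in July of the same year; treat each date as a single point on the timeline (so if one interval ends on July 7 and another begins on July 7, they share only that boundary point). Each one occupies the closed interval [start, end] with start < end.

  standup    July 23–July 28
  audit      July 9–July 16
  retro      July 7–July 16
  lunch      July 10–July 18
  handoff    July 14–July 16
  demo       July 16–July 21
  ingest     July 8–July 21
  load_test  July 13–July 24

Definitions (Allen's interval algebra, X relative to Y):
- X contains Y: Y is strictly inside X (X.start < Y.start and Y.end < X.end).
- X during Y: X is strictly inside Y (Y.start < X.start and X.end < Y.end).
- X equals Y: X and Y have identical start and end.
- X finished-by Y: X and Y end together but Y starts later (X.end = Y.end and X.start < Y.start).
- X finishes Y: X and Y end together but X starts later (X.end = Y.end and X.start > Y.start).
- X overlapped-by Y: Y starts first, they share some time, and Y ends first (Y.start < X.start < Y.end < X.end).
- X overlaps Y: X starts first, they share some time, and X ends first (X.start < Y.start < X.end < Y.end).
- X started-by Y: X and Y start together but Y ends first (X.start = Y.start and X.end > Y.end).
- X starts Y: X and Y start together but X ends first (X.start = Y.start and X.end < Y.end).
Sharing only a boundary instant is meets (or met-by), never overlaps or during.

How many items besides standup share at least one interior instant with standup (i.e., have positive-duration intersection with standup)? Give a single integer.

Target standup = [July 23, July 28].
audit [July 9, July 16] → before → no.
demo [July 16, July 21] → before → no.
handoff [July 14, July 16] → before → no.
ingest [July 8, July 21] → before → no.
load_test [July 13, July 24] → overlaps → counts.
lunch [July 10, July 18] → before → no.
retro [July 7, July 16] → before → no.
Total: 1.

1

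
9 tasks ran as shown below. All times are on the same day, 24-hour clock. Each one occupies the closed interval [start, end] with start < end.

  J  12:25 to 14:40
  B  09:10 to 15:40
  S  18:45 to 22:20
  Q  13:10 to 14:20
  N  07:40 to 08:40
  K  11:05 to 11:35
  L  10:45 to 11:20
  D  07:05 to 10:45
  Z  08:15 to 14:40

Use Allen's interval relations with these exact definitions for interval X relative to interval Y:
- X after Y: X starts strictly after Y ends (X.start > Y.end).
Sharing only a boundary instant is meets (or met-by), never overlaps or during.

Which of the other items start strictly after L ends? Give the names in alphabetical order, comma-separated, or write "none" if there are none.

J, Q, S

Target L = [10:45, 11:20].
B [09:10, 15:40] → contains → no.
D [07:05, 10:45] → meets → no.
J [12:25, 14:40] → after → yes.
K [11:05, 11:35] → overlapped-by → no.
N [07:40, 08:40] → before → no.
Q [13:10, 14:20] → after → yes.
S [18:45, 22:20] → after → yes.
Z [08:15, 14:40] → contains → no.
Result: J, Q, S.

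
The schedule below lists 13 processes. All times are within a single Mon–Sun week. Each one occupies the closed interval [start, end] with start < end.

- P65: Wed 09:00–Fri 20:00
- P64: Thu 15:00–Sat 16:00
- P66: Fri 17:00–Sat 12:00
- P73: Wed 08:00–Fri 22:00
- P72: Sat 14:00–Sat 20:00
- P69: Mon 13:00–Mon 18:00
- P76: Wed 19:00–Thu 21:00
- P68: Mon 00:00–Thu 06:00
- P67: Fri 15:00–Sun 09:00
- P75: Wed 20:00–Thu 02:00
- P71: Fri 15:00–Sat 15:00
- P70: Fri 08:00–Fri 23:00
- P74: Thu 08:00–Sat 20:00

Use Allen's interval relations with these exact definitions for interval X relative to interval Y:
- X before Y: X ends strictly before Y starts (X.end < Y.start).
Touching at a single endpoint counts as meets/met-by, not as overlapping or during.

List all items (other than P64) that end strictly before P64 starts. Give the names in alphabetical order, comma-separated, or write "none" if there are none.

Target P64 = [Thu 15:00, Sat 16:00].
P65 [Wed 09:00, Fri 20:00] → overlaps → no.
P66 [Fri 17:00, Sat 12:00] → during → no.
P67 [Fri 15:00, Sun 09:00] → overlapped-by → no.
P68 [Mon 00:00, Thu 06:00] → before → yes.
P69 [Mon 13:00, Mon 18:00] → before → yes.
P70 [Fri 08:00, Fri 23:00] → during → no.
P71 [Fri 15:00, Sat 15:00] → during → no.
P72 [Sat 14:00, Sat 20:00] → overlapped-by → no.
P73 [Wed 08:00, Fri 22:00] → overlaps → no.
P74 [Thu 08:00, Sat 20:00] → contains → no.
P75 [Wed 20:00, Thu 02:00] → before → yes.
P76 [Wed 19:00, Thu 21:00] → overlaps → no.
Result: P68, P69, P75.

P68, P69, P75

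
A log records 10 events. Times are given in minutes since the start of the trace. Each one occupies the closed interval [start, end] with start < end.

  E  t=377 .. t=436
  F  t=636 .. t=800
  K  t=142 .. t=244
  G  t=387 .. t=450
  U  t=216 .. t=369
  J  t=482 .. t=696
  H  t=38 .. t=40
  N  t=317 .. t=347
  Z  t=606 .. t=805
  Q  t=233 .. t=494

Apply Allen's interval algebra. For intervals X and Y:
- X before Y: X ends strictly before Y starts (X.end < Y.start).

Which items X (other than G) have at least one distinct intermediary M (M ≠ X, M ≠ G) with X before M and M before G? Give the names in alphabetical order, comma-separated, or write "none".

H, K

Target G = [t=387, t=450].
Intermediaries M with M before G: H, K, N, U.
Via H — items with X before H: none.
Via K — items with X before K: H.
Via N — items with X before N: H, K.
Via U — items with X before U: H.
Union: H, K.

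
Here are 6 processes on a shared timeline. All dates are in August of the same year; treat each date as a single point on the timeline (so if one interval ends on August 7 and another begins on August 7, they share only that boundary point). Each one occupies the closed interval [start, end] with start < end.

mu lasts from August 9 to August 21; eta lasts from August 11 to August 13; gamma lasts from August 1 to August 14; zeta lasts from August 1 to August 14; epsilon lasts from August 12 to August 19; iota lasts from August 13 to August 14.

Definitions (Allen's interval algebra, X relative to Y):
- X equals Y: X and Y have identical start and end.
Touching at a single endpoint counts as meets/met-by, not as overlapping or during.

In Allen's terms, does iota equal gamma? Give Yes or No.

iota = [August 13, August 14], gamma = [August 1, August 14].
Actual relation of iota to gamma: finishes.
Asked whether 'equals' holds → No.

No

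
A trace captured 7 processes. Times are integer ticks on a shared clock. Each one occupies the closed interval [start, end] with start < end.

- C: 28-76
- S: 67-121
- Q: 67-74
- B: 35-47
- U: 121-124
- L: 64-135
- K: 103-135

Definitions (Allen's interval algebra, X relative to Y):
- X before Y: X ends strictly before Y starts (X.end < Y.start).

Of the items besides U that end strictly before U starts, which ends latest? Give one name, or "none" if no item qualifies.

C

Target U = [121, 124].
B [35, 47] → before → candidate.
C [28, 76] → before → candidate.
K [103, 135] → contains → excluded.
L [64, 135] → contains → excluded.
Q [67, 74] → before → candidate.
S [67, 121] → meets → excluded.
Among candidates, latest end is 76 → C.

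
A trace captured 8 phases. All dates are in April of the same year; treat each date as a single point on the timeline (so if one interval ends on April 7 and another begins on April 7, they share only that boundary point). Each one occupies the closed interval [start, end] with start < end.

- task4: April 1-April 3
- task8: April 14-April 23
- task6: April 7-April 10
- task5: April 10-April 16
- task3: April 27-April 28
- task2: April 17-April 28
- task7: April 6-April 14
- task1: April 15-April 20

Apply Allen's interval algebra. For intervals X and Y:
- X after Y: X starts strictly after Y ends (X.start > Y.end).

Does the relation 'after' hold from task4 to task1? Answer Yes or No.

No

task4 = [April 1, April 3], task1 = [April 15, April 20].
Actual relation of task4 to task1: before.
Asked whether 'after' holds → No.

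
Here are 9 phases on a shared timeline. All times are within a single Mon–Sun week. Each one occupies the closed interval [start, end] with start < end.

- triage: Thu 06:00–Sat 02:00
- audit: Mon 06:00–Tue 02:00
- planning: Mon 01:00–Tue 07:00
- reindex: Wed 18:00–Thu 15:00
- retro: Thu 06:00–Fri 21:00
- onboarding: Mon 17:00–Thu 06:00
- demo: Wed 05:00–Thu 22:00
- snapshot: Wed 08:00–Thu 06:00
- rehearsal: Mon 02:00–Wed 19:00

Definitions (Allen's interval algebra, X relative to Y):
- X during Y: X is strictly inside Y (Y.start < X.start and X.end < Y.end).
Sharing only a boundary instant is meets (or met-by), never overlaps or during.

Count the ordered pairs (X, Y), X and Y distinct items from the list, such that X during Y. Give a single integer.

Checking all 72 ordered pairs for relation 'during'; matching pairs in alphabetical order:
(audit, planning): audit during planning ✓
(audit, rehearsal): audit during rehearsal ✓
(reindex, demo): reindex during demo ✓
(snapshot, demo): snapshot during demo ✓
Count: 4.

4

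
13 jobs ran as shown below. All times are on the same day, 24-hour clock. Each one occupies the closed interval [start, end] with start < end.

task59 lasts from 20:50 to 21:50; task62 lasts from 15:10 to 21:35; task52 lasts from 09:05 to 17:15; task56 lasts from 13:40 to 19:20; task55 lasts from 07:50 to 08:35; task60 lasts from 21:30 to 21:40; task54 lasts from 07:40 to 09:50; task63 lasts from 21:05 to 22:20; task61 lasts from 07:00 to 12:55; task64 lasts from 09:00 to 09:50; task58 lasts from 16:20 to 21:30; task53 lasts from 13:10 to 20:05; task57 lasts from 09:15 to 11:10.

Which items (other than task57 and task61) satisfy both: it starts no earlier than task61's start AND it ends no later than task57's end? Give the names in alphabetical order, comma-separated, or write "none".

Conditions: its start is no earlier than task61's start (X.start >= 07:00) AND its end is no later than task57's end (X.end <= 11:10).
task52: start 09:05 >= 07:00? ✓; end 17:15 <= 11:10? ✗ → no.
task53: start 13:10 >= 07:00? ✓; end 20:05 <= 11:10? ✗ → no.
task54: start 07:40 >= 07:00? ✓; end 09:50 <= 11:10? ✓ → yes.
task55: start 07:50 >= 07:00? ✓; end 08:35 <= 11:10? ✓ → yes.
task56: start 13:40 >= 07:00? ✓; end 19:20 <= 11:10? ✗ → no.
task58: start 16:20 >= 07:00? ✓; end 21:30 <= 11:10? ✗ → no.
task59: start 20:50 >= 07:00? ✓; end 21:50 <= 11:10? ✗ → no.
task60: start 21:30 >= 07:00? ✓; end 21:40 <= 11:10? ✗ → no.
task62: start 15:10 >= 07:00? ✓; end 21:35 <= 11:10? ✗ → no.
task63: start 21:05 >= 07:00? ✓; end 22:20 <= 11:10? ✗ → no.
task64: start 09:00 >= 07:00? ✓; end 09:50 <= 11:10? ✓ → yes.
Result: task54, task55, task64.

task54, task55, task64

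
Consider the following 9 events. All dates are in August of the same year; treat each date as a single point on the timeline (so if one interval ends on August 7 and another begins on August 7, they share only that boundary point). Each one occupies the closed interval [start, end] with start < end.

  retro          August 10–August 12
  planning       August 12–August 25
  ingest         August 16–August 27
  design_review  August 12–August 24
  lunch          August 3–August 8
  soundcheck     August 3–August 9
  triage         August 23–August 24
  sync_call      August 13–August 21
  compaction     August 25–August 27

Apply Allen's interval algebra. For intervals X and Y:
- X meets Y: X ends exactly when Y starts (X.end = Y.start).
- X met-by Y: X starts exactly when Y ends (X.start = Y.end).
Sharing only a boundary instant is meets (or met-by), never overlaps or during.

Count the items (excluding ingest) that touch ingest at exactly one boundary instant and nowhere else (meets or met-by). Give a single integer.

Target ingest = [August 16, August 27].
compaction [August 25, August 27] → finishes → no.
design_review [August 12, August 24] → overlaps → no.
lunch [August 3, August 8] → before → no.
planning [August 12, August 25] → overlaps → no.
retro [August 10, August 12] → before → no.
soundcheck [August 3, August 9] → before → no.
sync_call [August 13, August 21] → overlaps → no.
triage [August 23, August 24] → during → no.
Total: 0.

0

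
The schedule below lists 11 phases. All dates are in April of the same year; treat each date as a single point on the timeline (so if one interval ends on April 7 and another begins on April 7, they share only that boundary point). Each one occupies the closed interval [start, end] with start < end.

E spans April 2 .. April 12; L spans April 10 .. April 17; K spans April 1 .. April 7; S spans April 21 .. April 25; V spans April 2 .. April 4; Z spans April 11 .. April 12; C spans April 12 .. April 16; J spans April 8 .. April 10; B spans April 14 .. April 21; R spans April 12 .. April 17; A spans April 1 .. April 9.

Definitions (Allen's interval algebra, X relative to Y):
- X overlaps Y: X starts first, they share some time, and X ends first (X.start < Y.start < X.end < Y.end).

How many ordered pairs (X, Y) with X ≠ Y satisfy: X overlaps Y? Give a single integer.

7

Checking all 110 ordered pairs for relation 'overlaps'; matching pairs in alphabetical order:
(A, E): A overlaps E ✓
(A, J): A overlaps J ✓
(C, B): C overlaps B ✓
(E, L): E overlaps L ✓
(K, E): K overlaps E ✓
(L, B): L overlaps B ✓
(R, B): R overlaps B ✓
Count: 7.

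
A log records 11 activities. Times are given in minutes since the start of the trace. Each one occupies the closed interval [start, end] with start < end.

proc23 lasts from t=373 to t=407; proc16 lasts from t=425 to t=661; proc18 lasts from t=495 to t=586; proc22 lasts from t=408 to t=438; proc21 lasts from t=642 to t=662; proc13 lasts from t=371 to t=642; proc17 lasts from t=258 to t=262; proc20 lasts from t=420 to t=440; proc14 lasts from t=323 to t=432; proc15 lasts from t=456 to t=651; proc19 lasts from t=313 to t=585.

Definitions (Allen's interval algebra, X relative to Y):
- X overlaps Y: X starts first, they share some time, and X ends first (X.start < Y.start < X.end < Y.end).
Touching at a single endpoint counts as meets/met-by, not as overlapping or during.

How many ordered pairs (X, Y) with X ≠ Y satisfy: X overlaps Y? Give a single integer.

15

Checking all 110 ordered pairs for relation 'overlaps'; matching pairs in alphabetical order:
(proc13, proc15): proc13 overlaps proc15 ✓
(proc13, proc16): proc13 overlaps proc16 ✓
(proc14, proc13): proc14 overlaps proc13 ✓
(proc14, proc16): proc14 overlaps proc16 ✓
(proc14, proc20): proc14 overlaps proc20 ✓
(proc14, proc22): proc14 overlaps proc22 ✓
(proc15, proc21): proc15 overlaps proc21 ✓
(proc16, proc21): proc16 overlaps proc21 ✓
(proc19, proc13): proc19 overlaps proc13 ✓
(proc19, proc15): proc19 overlaps proc15 ✓
(proc19, proc16): proc19 overlaps proc16 ✓
(proc19, proc18): proc19 overlaps proc18 ✓
(proc20, proc16): proc20 overlaps proc16 ✓
(proc22, proc16): proc22 overlaps proc16 ✓
(proc22, proc20): proc22 overlaps proc20 ✓
Count: 15.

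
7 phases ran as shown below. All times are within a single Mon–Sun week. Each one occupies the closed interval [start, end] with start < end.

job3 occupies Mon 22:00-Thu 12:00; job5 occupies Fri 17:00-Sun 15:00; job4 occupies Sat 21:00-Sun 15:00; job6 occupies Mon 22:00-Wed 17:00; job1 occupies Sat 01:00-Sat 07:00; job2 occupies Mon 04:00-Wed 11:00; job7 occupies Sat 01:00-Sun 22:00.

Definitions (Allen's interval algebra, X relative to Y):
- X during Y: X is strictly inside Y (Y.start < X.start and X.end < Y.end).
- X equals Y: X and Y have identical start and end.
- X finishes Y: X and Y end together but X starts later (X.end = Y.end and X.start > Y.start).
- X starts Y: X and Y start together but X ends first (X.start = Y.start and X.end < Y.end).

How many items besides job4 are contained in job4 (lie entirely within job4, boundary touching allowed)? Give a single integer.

Target job4 = [Sat 21:00, Sun 15:00].
job1 [Sat 01:00, Sat 07:00] → before → no.
job2 [Mon 04:00, Wed 11:00] → before → no.
job3 [Mon 22:00, Thu 12:00] → before → no.
job5 [Fri 17:00, Sun 15:00] → finished-by → no.
job6 [Mon 22:00, Wed 17:00] → before → no.
job7 [Sat 01:00, Sun 22:00] → contains → no.
Total: 0.

0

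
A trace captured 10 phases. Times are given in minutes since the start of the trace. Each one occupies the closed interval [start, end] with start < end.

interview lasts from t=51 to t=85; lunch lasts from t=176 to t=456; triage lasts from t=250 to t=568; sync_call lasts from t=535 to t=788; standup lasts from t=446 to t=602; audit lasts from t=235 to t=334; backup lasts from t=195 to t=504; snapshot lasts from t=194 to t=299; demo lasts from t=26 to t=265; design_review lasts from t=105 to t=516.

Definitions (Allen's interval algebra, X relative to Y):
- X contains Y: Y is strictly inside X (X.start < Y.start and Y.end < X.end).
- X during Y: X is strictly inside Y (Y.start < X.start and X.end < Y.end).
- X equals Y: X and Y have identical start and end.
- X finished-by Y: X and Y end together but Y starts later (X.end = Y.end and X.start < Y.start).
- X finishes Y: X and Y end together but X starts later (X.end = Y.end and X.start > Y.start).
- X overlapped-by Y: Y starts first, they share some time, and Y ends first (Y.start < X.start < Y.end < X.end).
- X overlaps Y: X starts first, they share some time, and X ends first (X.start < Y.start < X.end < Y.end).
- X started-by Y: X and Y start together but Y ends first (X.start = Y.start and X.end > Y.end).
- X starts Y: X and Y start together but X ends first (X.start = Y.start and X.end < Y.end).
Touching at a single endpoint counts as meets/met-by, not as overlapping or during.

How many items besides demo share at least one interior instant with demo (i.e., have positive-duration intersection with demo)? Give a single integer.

Target demo = [t=26, t=265].
audit [t=235, t=334] → overlapped-by → counts.
backup [t=195, t=504] → overlapped-by → counts.
design_review [t=105, t=516] → overlapped-by → counts.
interview [t=51, t=85] → during → counts.
lunch [t=176, t=456] → overlapped-by → counts.
snapshot [t=194, t=299] → overlapped-by → counts.
standup [t=446, t=602] → after → no.
sync_call [t=535, t=788] → after → no.
triage [t=250, t=568] → overlapped-by → counts.
Total: 7.

7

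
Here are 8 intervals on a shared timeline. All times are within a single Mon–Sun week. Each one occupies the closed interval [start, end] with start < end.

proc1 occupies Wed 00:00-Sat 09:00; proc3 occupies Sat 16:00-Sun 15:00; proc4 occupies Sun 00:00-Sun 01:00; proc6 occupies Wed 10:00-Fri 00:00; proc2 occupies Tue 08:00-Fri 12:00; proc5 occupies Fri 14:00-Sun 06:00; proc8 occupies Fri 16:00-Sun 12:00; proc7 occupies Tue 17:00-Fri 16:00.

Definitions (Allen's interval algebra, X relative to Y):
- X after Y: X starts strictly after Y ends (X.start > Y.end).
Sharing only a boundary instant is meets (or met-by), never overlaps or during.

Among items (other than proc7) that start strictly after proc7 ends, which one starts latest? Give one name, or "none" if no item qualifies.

proc4

Target proc7 = [Tue 17:00, Fri 16:00].
proc1 [Wed 00:00, Sat 09:00] → overlapped-by → excluded.
proc2 [Tue 08:00, Fri 12:00] → overlaps → excluded.
proc3 [Sat 16:00, Sun 15:00] → after → candidate.
proc4 [Sun 00:00, Sun 01:00] → after → candidate.
proc5 [Fri 14:00, Sun 06:00] → overlapped-by → excluded.
proc6 [Wed 10:00, Fri 00:00] → during → excluded.
proc8 [Fri 16:00, Sun 12:00] → met-by → excluded.
Among candidates, latest start is Sun 00:00 → proc4.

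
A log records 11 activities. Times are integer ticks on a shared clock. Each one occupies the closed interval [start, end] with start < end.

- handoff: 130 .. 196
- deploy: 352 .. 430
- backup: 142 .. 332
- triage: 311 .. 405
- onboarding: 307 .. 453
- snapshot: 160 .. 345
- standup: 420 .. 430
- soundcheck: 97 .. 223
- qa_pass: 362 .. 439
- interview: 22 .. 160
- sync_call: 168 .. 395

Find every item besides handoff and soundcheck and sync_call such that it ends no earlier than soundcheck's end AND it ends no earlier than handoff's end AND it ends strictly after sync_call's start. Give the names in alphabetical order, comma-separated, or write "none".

Conditions: its end is no earlier than soundcheck's end (X.end >= 223) AND its end is no earlier than handoff's end (X.end >= 196) AND its end is strictly after sync_call's start (X.end > 168).
backup: end 332 >= 223? ✓; end 332 >= 196? ✓; end 332 > 168? ✓ → yes.
deploy: end 430 >= 223? ✓; end 430 >= 196? ✓; end 430 > 168? ✓ → yes.
interview: end 160 >= 223? ✗; end 160 >= 196? ✗; end 160 > 168? ✗ → no.
onboarding: end 453 >= 223? ✓; end 453 >= 196? ✓; end 453 > 168? ✓ → yes.
qa_pass: end 439 >= 223? ✓; end 439 >= 196? ✓; end 439 > 168? ✓ → yes.
snapshot: end 345 >= 223? ✓; end 345 >= 196? ✓; end 345 > 168? ✓ → yes.
standup: end 430 >= 223? ✓; end 430 >= 196? ✓; end 430 > 168? ✓ → yes.
triage: end 405 >= 223? ✓; end 405 >= 196? ✓; end 405 > 168? ✓ → yes.
Result: backup, deploy, onboarding, qa_pass, snapshot, standup, triage.

backup, deploy, onboarding, qa_pass, snapshot, standup, triage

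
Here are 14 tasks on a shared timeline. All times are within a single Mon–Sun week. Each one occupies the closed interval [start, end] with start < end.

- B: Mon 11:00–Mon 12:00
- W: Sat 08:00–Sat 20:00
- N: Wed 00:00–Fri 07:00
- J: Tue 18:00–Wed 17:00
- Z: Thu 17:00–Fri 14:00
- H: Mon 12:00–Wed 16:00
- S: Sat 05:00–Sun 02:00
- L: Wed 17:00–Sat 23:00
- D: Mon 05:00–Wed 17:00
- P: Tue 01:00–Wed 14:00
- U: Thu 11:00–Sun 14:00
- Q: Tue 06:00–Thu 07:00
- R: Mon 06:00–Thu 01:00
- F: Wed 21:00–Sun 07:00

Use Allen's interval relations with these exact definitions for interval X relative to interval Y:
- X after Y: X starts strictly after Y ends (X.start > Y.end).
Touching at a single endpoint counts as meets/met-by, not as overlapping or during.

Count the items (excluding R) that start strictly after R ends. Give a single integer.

4

Target R = [Mon 06:00, Thu 01:00].
B [Mon 11:00, Mon 12:00] → during → no.
D [Mon 05:00, Wed 17:00] → overlaps → no.
F [Wed 21:00, Sun 07:00] → overlapped-by → no.
H [Mon 12:00, Wed 16:00] → during → no.
J [Tue 18:00, Wed 17:00] → during → no.
L [Wed 17:00, Sat 23:00] → overlapped-by → no.
N [Wed 00:00, Fri 07:00] → overlapped-by → no.
P [Tue 01:00, Wed 14:00] → during → no.
Q [Tue 06:00, Thu 07:00] → overlapped-by → no.
S [Sat 05:00, Sun 02:00] → after → counts.
U [Thu 11:00, Sun 14:00] → after → counts.
W [Sat 08:00, Sat 20:00] → after → counts.
Z [Thu 17:00, Fri 14:00] → after → counts.
Total: 4.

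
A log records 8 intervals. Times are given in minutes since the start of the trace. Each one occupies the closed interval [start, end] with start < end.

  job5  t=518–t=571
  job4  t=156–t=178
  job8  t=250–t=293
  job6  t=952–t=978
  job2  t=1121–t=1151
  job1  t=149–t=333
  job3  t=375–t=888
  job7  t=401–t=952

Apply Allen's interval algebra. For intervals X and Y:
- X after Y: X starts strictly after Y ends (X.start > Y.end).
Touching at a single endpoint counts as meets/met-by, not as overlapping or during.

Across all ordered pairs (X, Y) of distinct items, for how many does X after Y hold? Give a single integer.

22

Checking all 56 ordered pairs for relation 'after'; matching pairs in alphabetical order:
(job2, job1): job2 after job1 ✓
(job2, job3): job2 after job3 ✓
(job2, job4): job2 after job4 ✓
(job2, job5): job2 after job5 ✓
(job2, job6): job2 after job6 ✓
(job2, job7): job2 after job7 ✓
(job2, job8): job2 after job8 ✓
(job3, job1): job3 after job1 ✓
(job3, job4): job3 after job4 ✓
(job3, job8): job3 after job8 ✓
(job5, job1): job5 after job1 ✓
(job5, job4): job5 after job4 ✓
(job5, job8): job5 after job8 ✓
(job6, job1): job6 after job1 ✓
(job6, job3): job6 after job3 ✓
(job6, job4): job6 after job4 ✓
(job6, job5): job6 after job5 ✓
(job6, job8): job6 after job8 ✓
(job7, job1): job7 after job1 ✓
(job7, job4): job7 after job4 ✓
(job7, job8): job7 after job8 ✓
(job8, job4): job8 after job4 ✓
Count: 22.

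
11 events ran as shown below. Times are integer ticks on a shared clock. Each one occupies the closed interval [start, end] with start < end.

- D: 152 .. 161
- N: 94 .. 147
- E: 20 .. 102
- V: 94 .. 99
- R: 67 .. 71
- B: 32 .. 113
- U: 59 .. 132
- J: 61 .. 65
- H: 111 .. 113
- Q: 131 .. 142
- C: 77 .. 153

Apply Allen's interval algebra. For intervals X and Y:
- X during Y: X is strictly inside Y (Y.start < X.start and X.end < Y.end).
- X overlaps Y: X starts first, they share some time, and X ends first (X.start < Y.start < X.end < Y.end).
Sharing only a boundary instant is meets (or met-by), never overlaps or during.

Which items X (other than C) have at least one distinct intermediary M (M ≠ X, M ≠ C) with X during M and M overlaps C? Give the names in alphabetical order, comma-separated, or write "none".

Target C = [77, 153].
Intermediaries M with M overlaps C: B, E, U.
Via B — items with X during B: J, R, V.
Via E — items with X during E: J, R, V.
Via U — items with X during U: H, J, R, V.
Union: H, J, R, V.

H, J, R, V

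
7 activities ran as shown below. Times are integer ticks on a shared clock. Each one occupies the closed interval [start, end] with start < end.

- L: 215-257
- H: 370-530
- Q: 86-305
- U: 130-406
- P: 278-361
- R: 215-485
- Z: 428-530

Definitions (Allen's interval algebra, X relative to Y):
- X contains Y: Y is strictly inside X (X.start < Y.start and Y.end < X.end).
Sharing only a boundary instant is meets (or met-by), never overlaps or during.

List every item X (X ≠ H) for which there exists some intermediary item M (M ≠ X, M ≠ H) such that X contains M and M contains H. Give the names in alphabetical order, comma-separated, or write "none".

none

Target H = [370, 530].
Intermediaries M with M contains H: none.
Union: none.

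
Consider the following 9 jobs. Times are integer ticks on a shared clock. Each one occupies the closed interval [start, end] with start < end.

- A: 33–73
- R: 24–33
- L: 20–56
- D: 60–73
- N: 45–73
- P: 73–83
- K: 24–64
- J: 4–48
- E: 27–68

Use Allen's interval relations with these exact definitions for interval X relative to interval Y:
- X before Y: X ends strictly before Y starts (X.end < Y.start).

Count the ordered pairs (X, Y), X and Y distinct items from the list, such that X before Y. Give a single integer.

Checking all 72 ordered pairs for relation 'before'; matching pairs in alphabetical order:
(E, P): E before P ✓
(J, D): J before D ✓
(J, P): J before P ✓
(K, P): K before P ✓
(L, D): L before D ✓
(L, P): L before P ✓
(R, D): R before D ✓
(R, N): R before N ✓
(R, P): R before P ✓
Count: 9.

9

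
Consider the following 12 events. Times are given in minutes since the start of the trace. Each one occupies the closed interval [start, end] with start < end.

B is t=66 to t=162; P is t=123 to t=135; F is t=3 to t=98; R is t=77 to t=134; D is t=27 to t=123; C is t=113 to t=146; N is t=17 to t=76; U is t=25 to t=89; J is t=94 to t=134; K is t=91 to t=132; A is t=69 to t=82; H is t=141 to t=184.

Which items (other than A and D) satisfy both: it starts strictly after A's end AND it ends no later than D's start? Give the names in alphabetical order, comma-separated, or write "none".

none

Conditions: its start is strictly after A's end (X.start > t=82) AND its end is no later than D's start (X.end <= t=27).
B: start t=66 > t=82? ✗; end t=162 <= t=27? ✗ → no.
C: start t=113 > t=82? ✓; end t=146 <= t=27? ✗ → no.
F: start t=3 > t=82? ✗; end t=98 <= t=27? ✗ → no.
H: start t=141 > t=82? ✓; end t=184 <= t=27? ✗ → no.
J: start t=94 > t=82? ✓; end t=134 <= t=27? ✗ → no.
K: start t=91 > t=82? ✓; end t=132 <= t=27? ✗ → no.
N: start t=17 > t=82? ✗; end t=76 <= t=27? ✗ → no.
P: start t=123 > t=82? ✓; end t=135 <= t=27? ✗ → no.
R: start t=77 > t=82? ✗; end t=134 <= t=27? ✗ → no.
U: start t=25 > t=82? ✗; end t=89 <= t=27? ✗ → no.
Result: none.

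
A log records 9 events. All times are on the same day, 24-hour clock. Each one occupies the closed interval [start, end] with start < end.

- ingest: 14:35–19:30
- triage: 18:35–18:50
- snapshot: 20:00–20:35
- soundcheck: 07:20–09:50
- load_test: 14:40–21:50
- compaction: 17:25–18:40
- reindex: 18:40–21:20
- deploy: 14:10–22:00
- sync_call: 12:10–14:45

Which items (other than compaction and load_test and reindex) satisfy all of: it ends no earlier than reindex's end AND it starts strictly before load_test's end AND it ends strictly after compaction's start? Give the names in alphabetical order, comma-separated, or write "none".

deploy

Conditions: its end is no earlier than reindex's end (X.end >= 21:20) AND its start is strictly before load_test's end (X.start < 21:50) AND its end is strictly after compaction's start (X.end > 17:25).
deploy: end 22:00 >= 21:20? ✓; start 14:10 < 21:50? ✓; end 22:00 > 17:25? ✓ → yes.
ingest: end 19:30 >= 21:20? ✗; start 14:35 < 21:50? ✓; end 19:30 > 17:25? ✓ → no.
snapshot: end 20:35 >= 21:20? ✗; start 20:00 < 21:50? ✓; end 20:35 > 17:25? ✓ → no.
soundcheck: end 09:50 >= 21:20? ✗; start 07:20 < 21:50? ✓; end 09:50 > 17:25? ✗ → no.
sync_call: end 14:45 >= 21:20? ✗; start 12:10 < 21:50? ✓; end 14:45 > 17:25? ✗ → no.
triage: end 18:50 >= 21:20? ✗; start 18:35 < 21:50? ✓; end 18:50 > 17:25? ✓ → no.
Result: deploy.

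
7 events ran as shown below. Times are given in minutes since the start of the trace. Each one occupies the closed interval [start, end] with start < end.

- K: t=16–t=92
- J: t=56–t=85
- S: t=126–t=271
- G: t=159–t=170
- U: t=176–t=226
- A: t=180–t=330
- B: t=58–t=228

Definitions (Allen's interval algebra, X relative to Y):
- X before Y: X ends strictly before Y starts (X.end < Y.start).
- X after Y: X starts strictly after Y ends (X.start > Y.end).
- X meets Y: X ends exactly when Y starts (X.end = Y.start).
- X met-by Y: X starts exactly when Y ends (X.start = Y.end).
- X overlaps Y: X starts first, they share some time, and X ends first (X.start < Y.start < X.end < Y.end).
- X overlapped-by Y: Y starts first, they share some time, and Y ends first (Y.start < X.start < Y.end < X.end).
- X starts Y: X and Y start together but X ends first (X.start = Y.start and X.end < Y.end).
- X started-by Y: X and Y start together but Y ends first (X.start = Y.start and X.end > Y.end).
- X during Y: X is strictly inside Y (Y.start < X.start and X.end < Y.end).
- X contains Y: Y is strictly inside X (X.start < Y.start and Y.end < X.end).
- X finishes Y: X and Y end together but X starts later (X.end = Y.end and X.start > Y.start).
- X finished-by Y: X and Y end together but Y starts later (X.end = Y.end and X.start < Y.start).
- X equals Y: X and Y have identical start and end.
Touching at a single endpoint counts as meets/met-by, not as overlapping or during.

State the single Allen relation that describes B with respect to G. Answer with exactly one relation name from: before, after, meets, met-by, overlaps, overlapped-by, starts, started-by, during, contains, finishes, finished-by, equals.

B = [t=58, t=228]; G = [t=159, t=170].
Compare endpoints: B.start < G.start, B.start < G.end, B.end > G.start, B.end > G.end.
That pattern is 'contains'.

contains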